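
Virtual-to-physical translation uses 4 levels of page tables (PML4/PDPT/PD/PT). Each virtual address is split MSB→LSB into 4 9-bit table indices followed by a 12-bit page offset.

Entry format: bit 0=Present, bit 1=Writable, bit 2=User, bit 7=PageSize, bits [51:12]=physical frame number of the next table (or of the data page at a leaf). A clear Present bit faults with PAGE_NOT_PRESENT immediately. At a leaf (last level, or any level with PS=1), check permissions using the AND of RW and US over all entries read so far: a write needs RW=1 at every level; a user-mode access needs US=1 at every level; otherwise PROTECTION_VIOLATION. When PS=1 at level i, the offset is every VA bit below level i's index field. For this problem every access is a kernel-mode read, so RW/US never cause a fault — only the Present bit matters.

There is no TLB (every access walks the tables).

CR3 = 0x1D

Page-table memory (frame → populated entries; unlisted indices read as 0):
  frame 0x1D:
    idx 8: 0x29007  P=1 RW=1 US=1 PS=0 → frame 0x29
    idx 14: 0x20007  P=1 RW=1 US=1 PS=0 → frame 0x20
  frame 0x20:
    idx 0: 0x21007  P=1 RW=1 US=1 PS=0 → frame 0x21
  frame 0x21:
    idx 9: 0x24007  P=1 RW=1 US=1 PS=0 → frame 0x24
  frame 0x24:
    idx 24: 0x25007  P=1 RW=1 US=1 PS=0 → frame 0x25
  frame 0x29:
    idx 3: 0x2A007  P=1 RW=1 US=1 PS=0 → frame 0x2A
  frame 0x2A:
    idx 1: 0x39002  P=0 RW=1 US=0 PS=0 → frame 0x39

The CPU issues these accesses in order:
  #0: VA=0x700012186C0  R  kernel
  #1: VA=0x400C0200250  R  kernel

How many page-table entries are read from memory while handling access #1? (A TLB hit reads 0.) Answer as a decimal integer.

Per-access translation:
#0 VA=0x700012186C0 (r,kernel):
  lvl0: tbl 0x1D, slot 14 ⇒ 0x20007 (P1/RW1/US1/PS0)
  lvl1: tbl 0x20, slot 0 ⇒ 0x21007 (P1/RW1/US1/PS0)
  lvl2: tbl 0x21, slot 9 ⇒ 0x24007 (P1/RW1/US1/PS0)
  lvl3: tbl 0x24, slot 24 ⇒ 0x25007 (P1/RW1/US1/PS0)
  ✓ 0x256C0  — 4 lookups
#1 VA=0x400C0200250 (r,kernel):
  lvl0: tbl 0x1D, slot 8 ⇒ 0x29007 (P1/RW1/US1/PS0)
  lvl1: tbl 0x29, slot 3 ⇒ 0x2A007 (P1/RW1/US1/PS0)
  lvl2: tbl 0x2A, slot 1 ⇒ 0x39002 (P0/RW1/US0/PS0)
  ⇒ fault: PAGE_NOT_PRESENT  — 3 lookups

Entries read for #1: 3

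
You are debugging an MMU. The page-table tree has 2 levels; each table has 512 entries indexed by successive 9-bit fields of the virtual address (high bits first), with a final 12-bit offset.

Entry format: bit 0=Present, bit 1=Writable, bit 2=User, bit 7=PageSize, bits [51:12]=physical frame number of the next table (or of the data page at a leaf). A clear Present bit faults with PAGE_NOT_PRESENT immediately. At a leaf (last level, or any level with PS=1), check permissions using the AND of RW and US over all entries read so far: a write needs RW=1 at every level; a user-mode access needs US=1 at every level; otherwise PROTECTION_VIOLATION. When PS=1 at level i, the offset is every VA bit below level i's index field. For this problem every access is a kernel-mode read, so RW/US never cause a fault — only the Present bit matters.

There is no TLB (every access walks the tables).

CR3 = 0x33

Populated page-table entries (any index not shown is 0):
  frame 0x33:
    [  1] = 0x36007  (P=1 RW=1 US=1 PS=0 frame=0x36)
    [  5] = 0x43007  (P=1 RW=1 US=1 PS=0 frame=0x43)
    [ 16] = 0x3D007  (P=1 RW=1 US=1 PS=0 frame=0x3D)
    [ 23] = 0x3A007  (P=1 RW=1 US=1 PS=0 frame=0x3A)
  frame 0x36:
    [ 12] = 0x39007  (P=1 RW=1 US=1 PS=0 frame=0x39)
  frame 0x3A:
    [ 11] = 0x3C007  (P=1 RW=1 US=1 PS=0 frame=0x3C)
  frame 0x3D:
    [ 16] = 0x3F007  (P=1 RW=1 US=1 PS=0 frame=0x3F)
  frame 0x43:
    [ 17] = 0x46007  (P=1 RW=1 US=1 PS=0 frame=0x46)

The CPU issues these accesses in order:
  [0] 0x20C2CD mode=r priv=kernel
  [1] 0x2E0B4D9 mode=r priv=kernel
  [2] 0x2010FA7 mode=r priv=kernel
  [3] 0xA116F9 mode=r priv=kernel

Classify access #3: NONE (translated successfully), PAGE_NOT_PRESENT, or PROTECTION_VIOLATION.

Per-access translation:
#0 VA=0x20C2CD (r,kernel):
  L0: frame=0x33 idx=1 entry=0x36007 [P=1 RW=1 US=1 PS=0]
  L1: frame=0x36 idx=12 entry=0x39007 [P=1 RW=1 US=1 PS=0]
  → PA=0x392CD  (2 entries read)
#1 VA=0x2E0B4D9 (r,kernel):
  L0: frame=0x33 idx=23 entry=0x3A007 [P=1 RW=1 US=1 PS=0]
  L1: frame=0x3A idx=11 entry=0x3C007 [P=1 RW=1 US=1 PS=0]
  → PA=0x3C4D9  (2 entries read)
#2 VA=0x2010FA7 (r,kernel):
  L0: frame=0x33 idx=16 entry=0x3D007 [P=1 RW=1 US=1 PS=0]
  L1: frame=0x3D idx=16 entry=0x3F007 [P=1 RW=1 US=1 PS=0]
  → PA=0x3FFA7  (2 entries read)
#3 VA=0xA116F9 (r,kernel):
  L0: frame=0x33 idx=5 entry=0x43007 [P=1 RW=1 US=1 PS=0]
  L1: frame=0x43 idx=17 entry=0x46007 [P=1 RW=1 US=1 PS=0]
  → PA=0x466F9  (2 entries read)

Access #3 fault: NONE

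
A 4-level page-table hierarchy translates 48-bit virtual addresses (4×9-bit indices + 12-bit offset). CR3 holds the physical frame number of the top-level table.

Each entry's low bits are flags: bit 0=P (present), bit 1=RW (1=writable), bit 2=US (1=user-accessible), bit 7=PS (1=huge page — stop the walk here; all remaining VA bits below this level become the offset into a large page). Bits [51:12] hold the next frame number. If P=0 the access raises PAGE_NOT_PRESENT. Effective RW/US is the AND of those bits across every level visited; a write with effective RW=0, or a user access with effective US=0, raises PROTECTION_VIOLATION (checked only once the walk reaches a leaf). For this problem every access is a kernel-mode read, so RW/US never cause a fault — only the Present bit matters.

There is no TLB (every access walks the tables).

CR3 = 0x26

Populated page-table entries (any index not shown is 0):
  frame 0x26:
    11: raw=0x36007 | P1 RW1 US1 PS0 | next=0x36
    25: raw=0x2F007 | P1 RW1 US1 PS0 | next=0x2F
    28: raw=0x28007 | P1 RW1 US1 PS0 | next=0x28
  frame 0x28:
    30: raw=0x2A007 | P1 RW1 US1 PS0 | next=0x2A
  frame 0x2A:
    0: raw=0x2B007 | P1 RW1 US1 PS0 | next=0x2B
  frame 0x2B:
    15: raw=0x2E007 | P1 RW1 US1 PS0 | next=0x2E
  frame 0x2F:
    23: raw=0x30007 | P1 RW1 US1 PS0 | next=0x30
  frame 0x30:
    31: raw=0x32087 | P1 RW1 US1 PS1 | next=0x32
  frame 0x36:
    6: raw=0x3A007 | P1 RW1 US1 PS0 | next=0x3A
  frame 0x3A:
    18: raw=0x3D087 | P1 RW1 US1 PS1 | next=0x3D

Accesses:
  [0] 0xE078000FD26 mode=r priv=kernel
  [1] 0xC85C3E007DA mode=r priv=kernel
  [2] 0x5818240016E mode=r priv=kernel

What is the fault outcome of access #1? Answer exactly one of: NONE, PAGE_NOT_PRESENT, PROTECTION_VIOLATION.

Trace:
#0 VA=0xE078000FD26 (r,kernel):
  L0 @0x26[28] → 0x28007  P=1,RW=1,US=1,PS=0
  L1 @0x28[30] → 0x2A007  P=1,RW=1,US=1,PS=0
  L2 @0x2A[0] → 0x2B007  P=1,RW=1,US=1,PS=0
  L3 @0x2B[15] → 0x2E007  P=1,RW=1,US=1,PS=0
  ⇒ phys 0x2ED26  [4 reads]
#1 VA=0xC85C3E007DA (r,kernel):
  L0 @0x26[25] → 0x2F007  P=1,RW=1,US=1,PS=0
  L1 @0x2F[23] → 0x30007  P=1,RW=1,US=1,PS=0
  L2 @0x30[31] → 0x32087  P=1,RW=1,US=1,PS=1
  ⇒ phys 0x327DA (huge @L2)  [3 reads]
#2 VA=0x5818240016E (r,kernel):
  L0 @0x26[11] → 0x36007  P=1,RW=1,US=1,PS=0
  L1 @0x36[6] → 0x3A007  P=1,RW=1,US=1,PS=0
  L2 @0x3A[18] → 0x3D087  P=1,RW=1,US=1,PS=1
  ⇒ phys 0x3D16E (huge @L2)  [3 reads]

Access #1 fault: NONE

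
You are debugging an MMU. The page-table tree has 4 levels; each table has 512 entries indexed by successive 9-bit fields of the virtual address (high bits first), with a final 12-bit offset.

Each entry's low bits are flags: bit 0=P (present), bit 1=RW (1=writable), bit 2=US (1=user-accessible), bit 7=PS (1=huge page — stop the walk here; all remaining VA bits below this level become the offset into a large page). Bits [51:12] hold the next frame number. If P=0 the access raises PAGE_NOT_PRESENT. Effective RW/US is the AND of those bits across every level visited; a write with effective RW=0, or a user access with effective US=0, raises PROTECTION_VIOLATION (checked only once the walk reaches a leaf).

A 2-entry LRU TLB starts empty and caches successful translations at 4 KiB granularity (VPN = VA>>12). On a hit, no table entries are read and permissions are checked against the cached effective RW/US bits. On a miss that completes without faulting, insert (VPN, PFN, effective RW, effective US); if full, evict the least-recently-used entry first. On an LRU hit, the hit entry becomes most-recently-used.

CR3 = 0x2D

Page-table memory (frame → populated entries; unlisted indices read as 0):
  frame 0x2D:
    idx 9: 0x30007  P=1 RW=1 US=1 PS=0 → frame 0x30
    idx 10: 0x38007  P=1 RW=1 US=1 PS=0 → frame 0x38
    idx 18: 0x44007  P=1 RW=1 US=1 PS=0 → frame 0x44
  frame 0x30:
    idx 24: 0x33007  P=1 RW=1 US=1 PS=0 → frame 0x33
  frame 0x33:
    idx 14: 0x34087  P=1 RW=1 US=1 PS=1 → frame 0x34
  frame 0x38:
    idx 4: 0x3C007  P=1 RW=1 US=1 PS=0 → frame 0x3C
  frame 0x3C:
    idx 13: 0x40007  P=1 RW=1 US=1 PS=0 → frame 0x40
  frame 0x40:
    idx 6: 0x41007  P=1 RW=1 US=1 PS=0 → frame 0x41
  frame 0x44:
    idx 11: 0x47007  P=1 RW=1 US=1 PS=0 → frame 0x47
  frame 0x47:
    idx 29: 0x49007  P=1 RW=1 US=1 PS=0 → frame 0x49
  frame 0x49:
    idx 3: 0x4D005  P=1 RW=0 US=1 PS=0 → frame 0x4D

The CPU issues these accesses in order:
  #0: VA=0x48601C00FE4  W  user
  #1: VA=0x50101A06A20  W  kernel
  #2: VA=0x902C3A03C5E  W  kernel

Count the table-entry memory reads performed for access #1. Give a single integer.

Walk each access:
#0 VA=0x48601C00FE4 (w,user):
  L0 @0x2D[9] → 0x30007  P=1,RW=1,US=1,PS=0
  L1 @0x30[24] → 0x33007  P=1,RW=1,US=1,PS=0
  L2 @0x33[14] → 0x34087  P=1,RW=1,US=1,PS=1
  ✓ 0x34FE4 (huge @L2)  — 3 lookups
#1 VA=0x50101A06A20 (w,kernel):
  L0 @0x2D[10] → 0x38007  P=1,RW=1,US=1,PS=0
  L1 @0x38[4] → 0x3C007  P=1,RW=1,US=1,PS=0
  L2 @0x3C[13] → 0x40007  P=1,RW=1,US=1,PS=0
  L3 @0x40[6] → 0x41007  P=1,RW=1,US=1,PS=0
  ✓ 0x41A20  — 4 lookups
#2 VA=0x902C3A03C5E (w,kernel):
  L0 @0x2D[18] → 0x44007  P=1,RW=1,US=1,PS=0
  L1 @0x44[11] → 0x47007  P=1,RW=1,US=1,PS=0
  L2 @0x47[29] → 0x49007  P=1,RW=1,US=1,PS=0
  L3 @0x49[3] → 0x4D005  P=1,RW=0,US=1,PS=0
  ✗ PROTECTION_VIOLATION  [4 reads]

Entries read for #1: 4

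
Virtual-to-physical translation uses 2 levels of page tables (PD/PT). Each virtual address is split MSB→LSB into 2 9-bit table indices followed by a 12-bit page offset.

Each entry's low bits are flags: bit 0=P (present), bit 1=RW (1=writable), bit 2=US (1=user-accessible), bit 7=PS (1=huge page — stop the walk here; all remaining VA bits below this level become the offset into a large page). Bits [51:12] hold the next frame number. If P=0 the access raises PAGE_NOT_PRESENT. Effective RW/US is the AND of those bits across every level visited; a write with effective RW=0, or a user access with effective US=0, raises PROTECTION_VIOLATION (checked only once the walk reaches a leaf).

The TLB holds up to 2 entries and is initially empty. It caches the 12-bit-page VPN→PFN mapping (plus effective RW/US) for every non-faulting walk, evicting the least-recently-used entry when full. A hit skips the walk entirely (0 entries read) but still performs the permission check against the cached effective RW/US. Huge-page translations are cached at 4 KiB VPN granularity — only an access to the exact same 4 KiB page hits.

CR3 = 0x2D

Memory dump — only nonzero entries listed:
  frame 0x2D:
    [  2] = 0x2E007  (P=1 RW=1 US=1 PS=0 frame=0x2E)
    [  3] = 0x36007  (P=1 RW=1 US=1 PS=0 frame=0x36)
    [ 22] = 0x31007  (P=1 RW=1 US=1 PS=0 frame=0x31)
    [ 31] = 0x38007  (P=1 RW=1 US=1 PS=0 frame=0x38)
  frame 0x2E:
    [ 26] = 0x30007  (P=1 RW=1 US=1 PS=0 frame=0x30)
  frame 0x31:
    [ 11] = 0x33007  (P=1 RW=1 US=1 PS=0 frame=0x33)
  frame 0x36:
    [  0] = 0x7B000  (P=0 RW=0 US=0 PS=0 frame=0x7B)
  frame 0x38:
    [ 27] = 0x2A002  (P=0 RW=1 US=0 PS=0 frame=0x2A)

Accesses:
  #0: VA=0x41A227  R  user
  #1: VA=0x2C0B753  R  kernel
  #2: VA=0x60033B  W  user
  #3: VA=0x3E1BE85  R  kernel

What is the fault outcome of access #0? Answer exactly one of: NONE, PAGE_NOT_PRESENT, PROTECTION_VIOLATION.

Trace:
#0 VA=0x41A227 (r,user):
  lvl0: tbl 0x2D, slot 2 ⇒ 0x2E007 (P1/RW1/US1/PS0)
  lvl1: tbl 0x2E, slot 26 ⇒ 0x30007 (P1/RW1/US1/PS0)
  ✓ 0x30227  — 2 lookups
#1 VA=0x2C0B753 (r,kernel):
  lvl0: tbl 0x2D, slot 22 ⇒ 0x31007 (P1/RW1/US1/PS0)
  lvl1: tbl 0x31, slot 11 ⇒ 0x33007 (P1/RW1/US1/PS0)
  ✓ 0x33753  — 2 lookups
#2 VA=0x60033B (w,user):
  lvl0: tbl 0x2D, slot 3 ⇒ 0x36007 (P1/RW1/US1/PS0)
  lvl1: tbl 0x36, slot 0 ⇒ 0x7B000 (P0/RW0/US0/PS0)
  ✗ PAGE_NOT_PRESENT  [2 reads]
#3 VA=0x3E1BE85 (r,kernel):
  lvl0: tbl 0x2D, slot 31 ⇒ 0x38007 (P1/RW1/US1/PS0)
  lvl1: tbl 0x38, slot 27 ⇒ 0x2A002 (P0/RW1/US0/PS0)
  ✗ PAGE_NOT_PRESENT  [2 reads]

Access #0 fault: NONE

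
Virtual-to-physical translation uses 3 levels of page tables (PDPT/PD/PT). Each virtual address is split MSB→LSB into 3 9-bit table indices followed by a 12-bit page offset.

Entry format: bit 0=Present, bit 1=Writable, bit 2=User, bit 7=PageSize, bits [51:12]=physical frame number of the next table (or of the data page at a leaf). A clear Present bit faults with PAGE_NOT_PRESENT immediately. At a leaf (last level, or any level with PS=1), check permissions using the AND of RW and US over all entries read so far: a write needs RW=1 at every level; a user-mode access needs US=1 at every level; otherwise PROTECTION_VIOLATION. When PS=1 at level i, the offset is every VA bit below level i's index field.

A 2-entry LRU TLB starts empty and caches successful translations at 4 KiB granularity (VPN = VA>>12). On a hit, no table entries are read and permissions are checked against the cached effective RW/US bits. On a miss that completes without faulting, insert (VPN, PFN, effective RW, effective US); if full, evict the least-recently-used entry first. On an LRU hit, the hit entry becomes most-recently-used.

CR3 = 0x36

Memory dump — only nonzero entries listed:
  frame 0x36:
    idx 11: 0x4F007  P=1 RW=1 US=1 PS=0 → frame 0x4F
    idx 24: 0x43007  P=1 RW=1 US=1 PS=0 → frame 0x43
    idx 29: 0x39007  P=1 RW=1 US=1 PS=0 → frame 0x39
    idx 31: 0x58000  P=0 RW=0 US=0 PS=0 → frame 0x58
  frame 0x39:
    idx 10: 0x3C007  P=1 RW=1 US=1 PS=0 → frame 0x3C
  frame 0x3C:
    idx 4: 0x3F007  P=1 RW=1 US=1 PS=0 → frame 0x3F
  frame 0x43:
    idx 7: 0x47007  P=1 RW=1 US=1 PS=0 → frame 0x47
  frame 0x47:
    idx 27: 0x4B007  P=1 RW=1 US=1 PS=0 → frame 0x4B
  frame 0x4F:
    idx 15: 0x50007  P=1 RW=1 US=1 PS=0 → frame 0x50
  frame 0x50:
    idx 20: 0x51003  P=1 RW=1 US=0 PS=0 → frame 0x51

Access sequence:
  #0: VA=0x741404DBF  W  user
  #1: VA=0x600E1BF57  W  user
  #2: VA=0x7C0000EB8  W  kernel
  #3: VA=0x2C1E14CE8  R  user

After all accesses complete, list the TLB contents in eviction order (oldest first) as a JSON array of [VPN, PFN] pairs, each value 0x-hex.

Walk each access:
#0 VA=0x741404DBF (w,user):
  [0] read 0x36 idx=29: raw=0x39007 flags P=1 W=1 U=1 S=0
  [1] read 0x39 idx=10: raw=0x3C007 flags P=1 W=1 U=1 S=0
  [2] read 0x3C idx=4: raw=0x3F007 flags P=1 W=1 U=1 S=0
  ✓ 0x3FDBF  — 3 lookups
#1 VA=0x600E1BF57 (w,user):
  [0] read 0x36 idx=24: raw=0x43007 flags P=1 W=1 U=1 S=0
  [1] read 0x43 idx=7: raw=0x47007 flags P=1 W=1 U=1 S=0
  [2] read 0x47 idx=27: raw=0x4B007 flags P=1 W=1 U=1 S=0
  ✓ 0x4BF57  — 3 lookups
#2 VA=0x7C0000EB8 (w,kernel):
  [0] read 0x36 idx=31: raw=0x58000 flags P=0 W=0 U=0 S=0
  ⇒ fault: PAGE_NOT_PRESENT  — 1 lookups
#3 VA=0x2C1E14CE8 (r,user):
  [0] read 0x36 idx=11: raw=0x4F007 flags P=1 W=1 U=1 S=0
  [1] read 0x4F idx=15: raw=0x50007 flags P=1 W=1 U=1 S=0
  [2] read 0x50 idx=20: raw=0x51003 flags P=1 W=1 U=0 S=0
  ⇒ fault: PROTECTION_VIOLATION  — 3 lookups

TLB: [["0x741404", "0x3F"], ["0x600E1B", "0x4B"]]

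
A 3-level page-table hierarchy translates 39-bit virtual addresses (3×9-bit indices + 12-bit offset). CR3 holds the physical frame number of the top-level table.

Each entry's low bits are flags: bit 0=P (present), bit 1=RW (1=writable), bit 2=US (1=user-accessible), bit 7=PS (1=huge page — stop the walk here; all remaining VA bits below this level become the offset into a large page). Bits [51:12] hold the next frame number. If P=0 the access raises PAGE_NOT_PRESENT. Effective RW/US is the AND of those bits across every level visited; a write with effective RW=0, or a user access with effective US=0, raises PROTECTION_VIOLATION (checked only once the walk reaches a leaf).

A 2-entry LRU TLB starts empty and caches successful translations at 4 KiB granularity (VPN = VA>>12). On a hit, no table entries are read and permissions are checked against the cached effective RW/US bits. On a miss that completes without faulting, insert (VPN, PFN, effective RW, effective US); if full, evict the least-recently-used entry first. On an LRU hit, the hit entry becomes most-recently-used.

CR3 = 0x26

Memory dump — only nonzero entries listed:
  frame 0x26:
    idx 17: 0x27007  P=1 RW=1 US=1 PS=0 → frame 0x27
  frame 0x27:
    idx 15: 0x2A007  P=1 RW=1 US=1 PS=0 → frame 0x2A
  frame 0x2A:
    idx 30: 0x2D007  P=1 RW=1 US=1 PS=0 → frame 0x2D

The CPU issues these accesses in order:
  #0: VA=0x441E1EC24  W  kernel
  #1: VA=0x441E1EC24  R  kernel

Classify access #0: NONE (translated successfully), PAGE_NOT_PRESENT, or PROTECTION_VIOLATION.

Walk each access:
#0 VA=0x441E1EC24 (w,kernel):
  L0: frame=0x26 idx=17 entry=0x27007 [P=1 RW=1 US=1 PS=0]
  L1: frame=0x27 idx=15 entry=0x2A007 [P=1 RW=1 US=1 PS=0]
  L2: frame=0x2A idx=30 entry=0x2D007 [P=1 RW=1 US=1 PS=0]
  ✓ 0x2DC24  — 3 lookups
#1 VA=0x441E1EC24 (r,kernel):
  TLB hit vpn=0x441E1E → PA=0x2DC24

Access #0 fault: NONE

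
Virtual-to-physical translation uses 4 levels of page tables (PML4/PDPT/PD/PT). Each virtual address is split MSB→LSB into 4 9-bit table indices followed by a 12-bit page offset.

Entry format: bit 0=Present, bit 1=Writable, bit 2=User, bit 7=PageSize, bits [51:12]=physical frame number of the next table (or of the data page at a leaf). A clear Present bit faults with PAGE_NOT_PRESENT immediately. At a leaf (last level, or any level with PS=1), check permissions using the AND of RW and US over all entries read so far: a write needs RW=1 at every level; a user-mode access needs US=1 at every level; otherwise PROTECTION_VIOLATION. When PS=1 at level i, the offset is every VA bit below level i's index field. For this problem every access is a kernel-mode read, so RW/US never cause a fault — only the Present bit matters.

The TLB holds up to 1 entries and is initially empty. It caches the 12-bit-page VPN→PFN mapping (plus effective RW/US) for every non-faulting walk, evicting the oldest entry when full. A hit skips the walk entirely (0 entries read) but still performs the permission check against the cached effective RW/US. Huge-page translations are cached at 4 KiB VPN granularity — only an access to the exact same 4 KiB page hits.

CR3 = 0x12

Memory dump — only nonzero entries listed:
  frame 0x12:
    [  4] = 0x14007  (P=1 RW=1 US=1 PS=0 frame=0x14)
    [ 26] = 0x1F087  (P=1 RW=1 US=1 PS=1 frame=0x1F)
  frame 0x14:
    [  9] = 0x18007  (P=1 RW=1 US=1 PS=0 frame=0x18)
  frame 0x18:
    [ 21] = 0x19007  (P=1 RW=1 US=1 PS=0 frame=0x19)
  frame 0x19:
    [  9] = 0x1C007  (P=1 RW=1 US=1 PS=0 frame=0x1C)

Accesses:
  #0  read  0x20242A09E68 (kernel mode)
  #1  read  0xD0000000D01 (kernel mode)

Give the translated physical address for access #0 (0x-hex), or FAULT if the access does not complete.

Trace:
#0 VA=0x20242A09E68 (r,kernel):
  L0 @0x12[4] → 0x14007  P=1,RW=1,US=1,PS=0
  L1 @0x14[9] → 0x18007  P=1,RW=1,US=1,PS=0
  L2 @0x18[21] → 0x19007  P=1,RW=1,US=1,PS=0
  L3 @0x19[9] → 0x1C007  P=1,RW=1,US=1,PS=0
  ⇒ phys 0x1CE68  [4 reads]
#1 VA=0xD0000000D01 (r,kernel):
  L0 @0x12[26] → 0x1F087  P=1,RW=1,US=1,PS=1
  ⇒ phys 0x1FD01 (huge @L0)  [1 reads]

Access #0 PA: 0x1CE68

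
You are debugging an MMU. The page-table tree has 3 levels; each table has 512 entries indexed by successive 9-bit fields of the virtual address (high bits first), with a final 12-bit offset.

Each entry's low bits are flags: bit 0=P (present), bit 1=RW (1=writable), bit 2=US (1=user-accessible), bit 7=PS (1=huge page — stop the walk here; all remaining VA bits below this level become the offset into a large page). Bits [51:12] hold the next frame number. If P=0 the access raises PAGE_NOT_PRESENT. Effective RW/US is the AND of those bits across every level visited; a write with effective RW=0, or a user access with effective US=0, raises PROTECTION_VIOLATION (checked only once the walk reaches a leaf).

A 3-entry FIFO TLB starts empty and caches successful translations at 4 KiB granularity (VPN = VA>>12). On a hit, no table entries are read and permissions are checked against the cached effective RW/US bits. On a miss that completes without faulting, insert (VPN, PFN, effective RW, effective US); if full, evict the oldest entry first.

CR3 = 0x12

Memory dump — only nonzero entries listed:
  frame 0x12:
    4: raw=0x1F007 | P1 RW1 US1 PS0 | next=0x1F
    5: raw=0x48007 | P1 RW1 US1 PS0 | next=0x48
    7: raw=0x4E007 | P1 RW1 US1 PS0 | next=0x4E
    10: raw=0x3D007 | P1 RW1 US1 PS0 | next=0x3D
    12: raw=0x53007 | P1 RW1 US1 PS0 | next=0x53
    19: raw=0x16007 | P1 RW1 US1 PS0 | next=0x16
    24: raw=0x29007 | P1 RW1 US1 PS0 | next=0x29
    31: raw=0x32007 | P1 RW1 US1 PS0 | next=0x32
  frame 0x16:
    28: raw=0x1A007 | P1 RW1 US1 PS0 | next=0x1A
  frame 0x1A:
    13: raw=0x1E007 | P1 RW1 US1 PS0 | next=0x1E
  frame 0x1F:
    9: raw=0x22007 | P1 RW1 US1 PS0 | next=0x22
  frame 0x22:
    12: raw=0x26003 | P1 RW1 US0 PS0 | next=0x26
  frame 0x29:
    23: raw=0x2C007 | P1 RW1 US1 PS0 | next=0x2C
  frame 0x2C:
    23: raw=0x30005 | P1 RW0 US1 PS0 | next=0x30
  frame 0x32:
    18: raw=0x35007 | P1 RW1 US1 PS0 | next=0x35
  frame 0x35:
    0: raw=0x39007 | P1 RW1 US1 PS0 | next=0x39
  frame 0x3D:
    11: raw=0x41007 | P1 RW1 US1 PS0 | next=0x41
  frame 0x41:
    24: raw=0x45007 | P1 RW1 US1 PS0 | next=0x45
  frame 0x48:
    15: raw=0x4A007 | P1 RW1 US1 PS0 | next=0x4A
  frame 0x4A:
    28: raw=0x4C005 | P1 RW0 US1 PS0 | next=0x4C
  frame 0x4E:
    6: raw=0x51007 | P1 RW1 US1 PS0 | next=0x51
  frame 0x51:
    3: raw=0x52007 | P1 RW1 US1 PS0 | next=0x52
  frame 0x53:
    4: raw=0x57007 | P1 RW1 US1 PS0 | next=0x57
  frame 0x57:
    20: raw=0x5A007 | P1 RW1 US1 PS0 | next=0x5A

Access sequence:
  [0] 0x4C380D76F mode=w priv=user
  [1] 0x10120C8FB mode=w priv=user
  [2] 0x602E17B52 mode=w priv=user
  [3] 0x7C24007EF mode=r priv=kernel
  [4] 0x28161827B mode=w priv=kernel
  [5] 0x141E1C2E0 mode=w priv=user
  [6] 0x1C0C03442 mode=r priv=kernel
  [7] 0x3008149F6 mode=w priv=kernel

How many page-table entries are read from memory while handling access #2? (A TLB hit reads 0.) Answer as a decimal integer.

Trace:
#0 VA=0x4C380D76F (w,user):
  L0 @0x12[19] → 0x16007  P=1,RW=1,US=1,PS=0
  L1 @0x16[28] → 0x1A007  P=1,RW=1,US=1,PS=0
  L2 @0x1A[13] → 0x1E007  P=1,RW=1,US=1,PS=0
  ✓ 0x1E76F  — 3 lookups
#1 VA=0x10120C8FB (w,user):
  L0 @0x12[4] → 0x1F007  P=1,RW=1,US=1,PS=0
  L1 @0x1F[9] → 0x22007  P=1,RW=1,US=1,PS=0
  L2 @0x22[12] → 0x26003  P=1,RW=1,US=0,PS=0
  → PROTECTION_VIOLATION  (3 entries read)
#2 VA=0x602E17B52 (w,user):
  L0 @0x12[24] → 0x29007  P=1,RW=1,US=1,PS=0
  L1 @0x29[23] → 0x2C007  P=1,RW=1,US=1,PS=0
  L2 @0x2C[23] → 0x30005  P=1,RW=0,US=1,PS=0
  → PROTECTION_VIOLATION  (3 entries read)
#3 VA=0x7C24007EF (r,kernel):
  L0 @0x12[31] → 0x32007  P=1,RW=1,US=1,PS=0
  L1 @0x32[18] → 0x35007  P=1,RW=1,US=1,PS=0
  L2 @0x35[0] → 0x39007  P=1,RW=1,US=1,PS=0
  ✓ 0x397EF  — 3 lookups
#4 VA=0x28161827B (w,kernel):
  L0 @0x12[10] → 0x3D007  P=1,RW=1,US=1,PS=0
  L1 @0x3D[11] → 0x41007  P=1,RW=1,US=1,PS=0
  L2 @0x41[24] → 0x45007  P=1,RW=1,US=1,PS=0
  ✓ 0x4527B  — 3 lookups
#5 VA=0x141E1C2E0 (w,user):
  L0 @0x12[5] → 0x48007  P=1,RW=1,US=1,PS=0
  L1 @0x48[15] → 0x4A007  P=1,RW=1,US=1,PS=0
  L2 @0x4A[28] → 0x4C005  P=1,RW=0,US=1,PS=0
  → PROTECTION_VIOLATION  (3 entries read)
#6 VA=0x1C0C03442 (r,kernel):
  L0 @0x12[7] → 0x4E007  P=1,RW=1,US=1,PS=0
  L1 @0x4E[6] → 0x51007  P=1,RW=1,US=1,PS=0
  L2 @0x51[3] → 0x52007  P=1,RW=1,US=1,PS=0
  ✓ 0x52442  — 3 lookups
#7 VA=0x3008149F6 (w,kernel):
  L0 @0x12[12] → 0x53007  P=1,RW=1,US=1,PS=0
  L1 @0x53[4] → 0x57007  P=1,RW=1,US=1,PS=0
  L2 @0x57[20] → 0x5A007  P=1,RW=1,US=1,PS=0
  ✓ 0x5A9F6  — 3 lookups

Entries read for #2: 3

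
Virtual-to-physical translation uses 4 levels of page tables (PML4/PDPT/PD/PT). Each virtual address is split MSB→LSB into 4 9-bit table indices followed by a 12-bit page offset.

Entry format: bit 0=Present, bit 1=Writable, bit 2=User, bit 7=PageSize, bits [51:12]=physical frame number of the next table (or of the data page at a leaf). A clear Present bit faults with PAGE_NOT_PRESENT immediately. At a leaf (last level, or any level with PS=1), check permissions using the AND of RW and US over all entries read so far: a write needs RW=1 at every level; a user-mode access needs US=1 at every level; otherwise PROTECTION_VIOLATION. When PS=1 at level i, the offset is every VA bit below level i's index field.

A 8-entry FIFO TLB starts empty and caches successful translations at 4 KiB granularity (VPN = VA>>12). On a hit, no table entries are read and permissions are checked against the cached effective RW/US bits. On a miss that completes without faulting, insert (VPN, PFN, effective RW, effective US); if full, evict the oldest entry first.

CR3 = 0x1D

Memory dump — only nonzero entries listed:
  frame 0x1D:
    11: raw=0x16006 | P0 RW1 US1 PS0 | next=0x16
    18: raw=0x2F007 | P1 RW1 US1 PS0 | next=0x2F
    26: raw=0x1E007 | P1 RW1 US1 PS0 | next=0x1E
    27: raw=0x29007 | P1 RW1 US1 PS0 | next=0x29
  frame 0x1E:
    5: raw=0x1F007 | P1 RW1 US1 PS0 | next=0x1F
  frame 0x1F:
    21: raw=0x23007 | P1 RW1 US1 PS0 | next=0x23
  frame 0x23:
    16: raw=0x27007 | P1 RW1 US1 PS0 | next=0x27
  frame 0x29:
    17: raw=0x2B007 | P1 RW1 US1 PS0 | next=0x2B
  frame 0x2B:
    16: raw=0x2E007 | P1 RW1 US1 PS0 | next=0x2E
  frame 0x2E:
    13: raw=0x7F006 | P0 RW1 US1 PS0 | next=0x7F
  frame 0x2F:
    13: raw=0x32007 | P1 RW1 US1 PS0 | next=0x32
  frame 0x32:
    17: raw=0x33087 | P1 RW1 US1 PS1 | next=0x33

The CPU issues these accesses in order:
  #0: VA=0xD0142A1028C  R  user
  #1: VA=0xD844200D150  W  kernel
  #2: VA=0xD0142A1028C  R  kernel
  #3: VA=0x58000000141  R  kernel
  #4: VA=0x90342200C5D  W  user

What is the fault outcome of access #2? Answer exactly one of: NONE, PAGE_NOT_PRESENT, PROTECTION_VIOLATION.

Trace:
#0 VA=0xD0142A1028C (r,user):
  lvl0: tbl 0x1D, slot 26 ⇒ 0x1E007 (P1/RW1/US1/PS0)
  lvl1: tbl 0x1E, slot 5 ⇒ 0x1F007 (P1/RW1/US1/PS0)
  lvl2: tbl 0x1F, slot 21 ⇒ 0x23007 (P1/RW1/US1/PS0)
  lvl3: tbl 0x23, slot 16 ⇒ 0x27007 (P1/RW1/US1/PS0)
  ✓ 0x2728C  — 4 lookups
#1 VA=0xD844200D150 (w,kernel):
  lvl0: tbl 0x1D, slot 27 ⇒ 0x29007 (P1/RW1/US1/PS0)
  lvl1: tbl 0x29, slot 17 ⇒ 0x2B007 (P1/RW1/US1/PS0)
  lvl2: tbl 0x2B, slot 16 ⇒ 0x2E007 (P1/RW1/US1/PS0)
  lvl3: tbl 0x2E, slot 13 ⇒ 0x7F006 (P0/RW1/US1/PS0)
  ⇒ fault: PAGE_NOT_PRESENT  — 4 lookups
#2 VA=0xD0142A1028C (r,kernel):
  TLB hit vpn=0xD0142A10 → PA=0x2728C
#3 VA=0x58000000141 (r,kernel):
  lvl0: tbl 0x1D, slot 11 ⇒ 0x16006 (P0/RW1/US1/PS0)
  ⇒ fault: PAGE_NOT_PRESENT  — 1 lookups
#4 VA=0x90342200C5D (w,user):
  lvl0: tbl 0x1D, slot 18 ⇒ 0x2F007 (P1/RW1/US1/PS0)
  lvl1: tbl 0x2F, slot 13 ⇒ 0x32007 (P1/RW1/US1/PS0)
  lvl2: tbl 0x32, slot 17 ⇒ 0x33087 (P1/RW1/US1/PS1)
  ✓ 0x33C5D (huge @L2)  — 3 lookups

Access #2 fault: NONE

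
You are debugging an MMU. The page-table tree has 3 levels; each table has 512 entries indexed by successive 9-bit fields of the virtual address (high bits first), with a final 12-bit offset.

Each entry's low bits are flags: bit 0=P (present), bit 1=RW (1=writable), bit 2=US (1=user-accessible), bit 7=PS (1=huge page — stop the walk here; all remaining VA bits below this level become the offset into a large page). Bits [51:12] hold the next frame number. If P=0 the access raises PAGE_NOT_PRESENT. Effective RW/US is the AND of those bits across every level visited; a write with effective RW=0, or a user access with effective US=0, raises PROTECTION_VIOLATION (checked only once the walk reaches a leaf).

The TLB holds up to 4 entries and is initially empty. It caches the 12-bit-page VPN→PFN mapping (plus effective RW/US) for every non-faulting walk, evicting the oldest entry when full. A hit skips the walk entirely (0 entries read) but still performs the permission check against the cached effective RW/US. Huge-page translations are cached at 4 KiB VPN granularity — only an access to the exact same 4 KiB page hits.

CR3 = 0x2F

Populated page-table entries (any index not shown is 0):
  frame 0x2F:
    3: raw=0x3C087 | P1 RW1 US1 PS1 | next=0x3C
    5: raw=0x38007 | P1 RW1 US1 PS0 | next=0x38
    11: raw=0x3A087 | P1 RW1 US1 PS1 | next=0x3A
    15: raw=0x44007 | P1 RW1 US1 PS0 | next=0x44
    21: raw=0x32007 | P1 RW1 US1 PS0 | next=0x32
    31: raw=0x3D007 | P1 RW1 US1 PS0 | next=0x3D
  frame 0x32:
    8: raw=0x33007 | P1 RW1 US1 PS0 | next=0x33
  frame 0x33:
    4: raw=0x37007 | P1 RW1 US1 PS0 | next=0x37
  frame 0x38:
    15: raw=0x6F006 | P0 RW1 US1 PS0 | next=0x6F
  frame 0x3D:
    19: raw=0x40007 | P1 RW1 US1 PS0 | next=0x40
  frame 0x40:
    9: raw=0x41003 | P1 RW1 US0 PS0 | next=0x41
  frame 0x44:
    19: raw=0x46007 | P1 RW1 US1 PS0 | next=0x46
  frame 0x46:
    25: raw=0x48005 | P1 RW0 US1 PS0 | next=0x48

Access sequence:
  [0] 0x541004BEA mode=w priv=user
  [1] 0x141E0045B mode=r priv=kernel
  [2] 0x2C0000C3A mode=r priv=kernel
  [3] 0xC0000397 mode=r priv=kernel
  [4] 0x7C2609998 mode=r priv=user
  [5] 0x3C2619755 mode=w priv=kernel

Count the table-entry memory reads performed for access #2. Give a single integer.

Walk each access:
#0 VA=0x541004BEA (w,user):
  L0: frame=0x2F idx=21 entry=0x32007 [P=1 RW=1 US=1 PS=0]
  L1: frame=0x32 idx=8 entry=0x33007 [P=1 RW=1 US=1 PS=0]
  L2: frame=0x33 idx=4 entry=0x37007 [P=1 RW=1 US=1 PS=0]
  ⇒ phys 0x37BEA  [3 reads]
#1 VA=0x141E0045B (r,kernel):
  L0: frame=0x2F idx=5 entry=0x38007 [P=1 RW=1 US=1 PS=0]
  L1: frame=0x38 idx=15 entry=0x6F006 [P=0 RW=1 US=1 PS=0]
  ✗ PAGE_NOT_PRESENT  [2 reads]
#2 VA=0x2C0000C3A (r,kernel):
  L0: frame=0x2F idx=11 entry=0x3A087 [P=1 RW=1 US=1 PS=1]
  ⇒ phys 0x3AC3A (huge @L0)  [1 reads]
#3 VA=0xC0000397 (r,kernel):
  L0: frame=0x2F idx=3 entry=0x3C087 [P=1 RW=1 US=1 PS=1]
  ⇒ phys 0x3C397 (huge @L0)  [1 reads]
#4 VA=0x7C2609998 (r,user):
  L0: frame=0x2F idx=31 entry=0x3D007 [P=1 RW=1 US=1 PS=0]
  L1: frame=0x3D idx=19 entry=0x40007 [P=1 RW=1 US=1 PS=0]
  L2: frame=0x40 idx=9 entry=0x41003 [P=1 RW=1 US=0 PS=0]
  ✗ PROTECTION_VIOLATION  [3 reads]
#5 VA=0x3C2619755 (w,kernel):
  L0: frame=0x2F idx=15 entry=0x44007 [P=1 RW=1 US=1 PS=0]
  L1: frame=0x44 idx=19 entry=0x46007 [P=1 RW=1 US=1 PS=0]
  L2: frame=0x46 idx=25 entry=0x48005 [P=1 RW=0 US=1 PS=0]
  ✗ PROTECTION_VIOLATION  [3 reads]

Entries read for #2: 1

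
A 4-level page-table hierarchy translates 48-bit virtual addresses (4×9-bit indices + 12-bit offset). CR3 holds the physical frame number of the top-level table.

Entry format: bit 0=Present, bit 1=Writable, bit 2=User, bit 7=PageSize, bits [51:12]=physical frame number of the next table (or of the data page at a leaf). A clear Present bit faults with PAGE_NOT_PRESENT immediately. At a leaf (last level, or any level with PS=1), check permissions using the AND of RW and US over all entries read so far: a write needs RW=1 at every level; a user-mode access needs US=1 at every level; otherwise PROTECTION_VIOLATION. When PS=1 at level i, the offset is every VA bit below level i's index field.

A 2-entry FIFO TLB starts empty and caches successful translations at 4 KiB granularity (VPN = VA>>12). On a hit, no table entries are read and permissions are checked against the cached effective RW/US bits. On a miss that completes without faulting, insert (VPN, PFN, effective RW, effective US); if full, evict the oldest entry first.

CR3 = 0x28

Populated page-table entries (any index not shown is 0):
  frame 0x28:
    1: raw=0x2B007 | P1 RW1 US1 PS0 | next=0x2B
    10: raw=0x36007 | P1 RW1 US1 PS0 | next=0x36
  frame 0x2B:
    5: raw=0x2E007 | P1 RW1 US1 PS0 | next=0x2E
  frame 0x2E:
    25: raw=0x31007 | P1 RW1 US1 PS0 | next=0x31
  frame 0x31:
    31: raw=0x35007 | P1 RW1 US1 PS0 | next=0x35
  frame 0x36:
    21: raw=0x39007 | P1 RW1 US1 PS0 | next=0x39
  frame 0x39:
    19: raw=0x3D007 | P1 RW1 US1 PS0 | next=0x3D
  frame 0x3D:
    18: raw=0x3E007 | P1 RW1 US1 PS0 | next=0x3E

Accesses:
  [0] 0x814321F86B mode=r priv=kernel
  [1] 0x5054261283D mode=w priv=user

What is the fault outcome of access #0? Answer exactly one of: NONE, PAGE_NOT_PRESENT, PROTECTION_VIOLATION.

Trace:
#0 VA=0x814321F86B (r,kernel):
  lvl0: tbl 0x28, slot 1 ⇒ 0x2B007 (P1/RW1/US1/PS0)
  lvl1: tbl 0x2B, slot 5 ⇒ 0x2E007 (P1/RW1/US1/PS0)
  lvl2: tbl 0x2E, slot 25 ⇒ 0x31007 (P1/RW1/US1/PS0)
  lvl3: tbl 0x31, slot 31 ⇒ 0x35007 (P1/RW1/US1/PS0)
  ✓ 0x3586B  — 4 lookups
#1 VA=0x5054261283D (w,user):
  lvl0: tbl 0x28, slot 10 ⇒ 0x36007 (P1/RW1/US1/PS0)
  lvl1: tbl 0x36, slot 21 ⇒ 0x39007 (P1/RW1/US1/PS0)
  lvl2: tbl 0x39, slot 19 ⇒ 0x3D007 (P1/RW1/US1/PS0)
  lvl3: tbl 0x3D, slot 18 ⇒ 0x3E007 (P1/RW1/US1/PS0)
  ✓ 0x3E83D  — 4 lookups

Access #0 fault: NONE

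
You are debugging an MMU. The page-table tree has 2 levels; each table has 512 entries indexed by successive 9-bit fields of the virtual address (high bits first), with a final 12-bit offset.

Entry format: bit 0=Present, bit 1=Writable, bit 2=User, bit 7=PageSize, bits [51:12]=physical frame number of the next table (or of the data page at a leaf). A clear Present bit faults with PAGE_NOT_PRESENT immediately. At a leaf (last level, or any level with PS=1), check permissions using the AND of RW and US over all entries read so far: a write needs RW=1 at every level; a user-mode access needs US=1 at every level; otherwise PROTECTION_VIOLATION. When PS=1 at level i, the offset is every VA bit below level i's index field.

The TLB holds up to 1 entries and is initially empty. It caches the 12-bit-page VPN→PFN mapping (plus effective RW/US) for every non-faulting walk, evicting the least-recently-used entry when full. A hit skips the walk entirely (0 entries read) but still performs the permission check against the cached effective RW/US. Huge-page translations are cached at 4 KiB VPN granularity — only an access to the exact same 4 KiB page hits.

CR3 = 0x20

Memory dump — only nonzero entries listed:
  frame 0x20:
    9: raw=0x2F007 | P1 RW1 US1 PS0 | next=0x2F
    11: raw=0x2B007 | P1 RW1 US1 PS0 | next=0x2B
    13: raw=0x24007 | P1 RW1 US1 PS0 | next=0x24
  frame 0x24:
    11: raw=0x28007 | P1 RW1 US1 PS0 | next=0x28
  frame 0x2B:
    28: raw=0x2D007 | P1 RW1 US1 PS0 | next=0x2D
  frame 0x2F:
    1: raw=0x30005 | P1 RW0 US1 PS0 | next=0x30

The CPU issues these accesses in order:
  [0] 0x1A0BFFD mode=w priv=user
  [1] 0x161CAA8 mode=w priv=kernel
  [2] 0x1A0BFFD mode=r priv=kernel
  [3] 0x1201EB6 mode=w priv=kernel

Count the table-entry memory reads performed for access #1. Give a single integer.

Walk each access:
#0 VA=0x1A0BFFD (w,user):
  L0: frame=0x20 idx=13 entry=0x24007 [P=1 RW=1 US=1 PS=0]
  L1: frame=0x24 idx=11 entry=0x28007 [P=1 RW=1 US=1 PS=0]
  → PA=0x28FFD  (2 entries read)
#1 VA=0x161CAA8 (w,kernel):
  L0: frame=0x20 idx=11 entry=0x2B007 [P=1 RW=1 US=1 PS=0]
  L1: frame=0x2B idx=28 entry=0x2D007 [P=1 RW=1 US=1 PS=0]
  → PA=0x2DAA8  (2 entries read)
#2 VA=0x1A0BFFD (r,kernel):
  L0: frame=0x20 idx=13 entry=0x24007 [P=1 RW=1 US=1 PS=0]
  L1: frame=0x24 idx=11 entry=0x28007 [P=1 RW=1 US=1 PS=0]
  → PA=0x28FFD  (2 entries read)
#3 VA=0x1201EB6 (w,kernel):
  L0: frame=0x20 idx=9 entry=0x2F007 [P=1 RW=1 US=1 PS=0]
  L1: frame=0x2F idx=1 entry=0x30005 [P=1 RW=0 US=1 PS=0]
  ⇒ fault: PROTECTION_VIOLATION  — 2 lookups

Entries read for #1: 2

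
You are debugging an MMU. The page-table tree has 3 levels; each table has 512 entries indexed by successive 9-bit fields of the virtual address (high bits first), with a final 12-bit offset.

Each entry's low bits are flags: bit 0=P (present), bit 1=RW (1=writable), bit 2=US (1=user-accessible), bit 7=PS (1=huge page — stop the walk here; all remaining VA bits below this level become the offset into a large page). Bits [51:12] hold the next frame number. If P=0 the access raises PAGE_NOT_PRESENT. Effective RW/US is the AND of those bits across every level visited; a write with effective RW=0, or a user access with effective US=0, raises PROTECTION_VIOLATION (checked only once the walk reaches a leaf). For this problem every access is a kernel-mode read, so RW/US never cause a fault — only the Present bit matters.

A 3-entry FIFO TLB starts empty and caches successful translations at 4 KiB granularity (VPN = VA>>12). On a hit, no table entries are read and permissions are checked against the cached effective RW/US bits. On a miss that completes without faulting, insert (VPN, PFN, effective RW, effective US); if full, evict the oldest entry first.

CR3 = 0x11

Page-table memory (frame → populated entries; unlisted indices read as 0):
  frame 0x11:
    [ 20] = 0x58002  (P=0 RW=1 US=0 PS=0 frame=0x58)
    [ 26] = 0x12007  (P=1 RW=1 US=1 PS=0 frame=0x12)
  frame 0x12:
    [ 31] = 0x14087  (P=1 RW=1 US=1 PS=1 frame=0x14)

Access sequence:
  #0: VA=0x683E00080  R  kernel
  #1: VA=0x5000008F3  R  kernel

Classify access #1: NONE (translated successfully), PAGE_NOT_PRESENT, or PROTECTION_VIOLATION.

Walk each access:
#0 VA=0x683E00080 (r,kernel):
  [0] read 0x11 idx=26: raw=0x12007 flags P=1 W=1 U=1 S=0
  [1] read 0x12 idx=31: raw=0x14087 flags P=1 W=1 U=1 S=1
  ✓ 0x14080 (huge @L1)  — 2 lookups
#1 VA=0x5000008F3 (r,kernel):
  [0] read 0x11 idx=20: raw=0x58002 flags P=0 W=1 U=0 S=0
  ✗ PAGE_NOT_PRESENT  [1 reads]

Access #1 fault: PAGE_NOT_PRESENT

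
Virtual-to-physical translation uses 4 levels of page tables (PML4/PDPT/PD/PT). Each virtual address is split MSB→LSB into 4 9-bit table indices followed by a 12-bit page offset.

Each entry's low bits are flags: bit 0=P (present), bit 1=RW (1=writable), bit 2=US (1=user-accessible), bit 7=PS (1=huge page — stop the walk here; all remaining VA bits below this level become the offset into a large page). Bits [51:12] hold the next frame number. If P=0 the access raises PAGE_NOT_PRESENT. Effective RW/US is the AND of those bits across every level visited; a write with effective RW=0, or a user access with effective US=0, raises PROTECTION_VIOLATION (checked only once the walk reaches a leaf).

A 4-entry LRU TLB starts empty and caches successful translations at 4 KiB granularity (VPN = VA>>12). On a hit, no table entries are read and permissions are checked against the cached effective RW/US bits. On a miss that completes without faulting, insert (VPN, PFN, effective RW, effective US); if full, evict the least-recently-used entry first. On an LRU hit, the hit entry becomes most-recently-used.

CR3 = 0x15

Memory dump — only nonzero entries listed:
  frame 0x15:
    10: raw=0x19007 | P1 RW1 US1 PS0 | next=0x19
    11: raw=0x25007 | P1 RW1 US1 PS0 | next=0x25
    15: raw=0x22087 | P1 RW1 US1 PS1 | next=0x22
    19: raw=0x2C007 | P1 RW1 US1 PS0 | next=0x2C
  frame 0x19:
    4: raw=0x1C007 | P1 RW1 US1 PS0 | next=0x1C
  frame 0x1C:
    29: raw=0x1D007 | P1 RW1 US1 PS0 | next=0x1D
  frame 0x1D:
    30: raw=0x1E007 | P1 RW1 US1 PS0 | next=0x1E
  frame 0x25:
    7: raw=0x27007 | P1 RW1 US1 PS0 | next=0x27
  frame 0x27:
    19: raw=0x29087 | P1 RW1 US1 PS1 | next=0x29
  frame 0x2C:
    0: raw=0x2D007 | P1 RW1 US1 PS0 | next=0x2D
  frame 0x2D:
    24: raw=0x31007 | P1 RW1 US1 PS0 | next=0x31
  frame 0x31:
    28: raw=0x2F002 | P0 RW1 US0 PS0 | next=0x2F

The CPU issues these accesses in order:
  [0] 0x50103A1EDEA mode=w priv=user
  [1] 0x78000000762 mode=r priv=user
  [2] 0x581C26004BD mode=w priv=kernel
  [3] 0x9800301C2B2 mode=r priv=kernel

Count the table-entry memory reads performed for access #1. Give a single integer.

Trace:
#0 VA=0x50103A1EDEA (w,user):
  lvl0: tbl 0x15, slot 10 ⇒ 0x19007 (P1/RW1/US1/PS0)
  lvl1: tbl 0x19, slot 4 ⇒ 0x1C007 (P1/RW1/US1/PS0)
  lvl2: tbl 0x1C, slot 29 ⇒ 0x1D007 (P1/RW1/US1/PS0)
  lvl3: tbl 0x1D, slot 30 ⇒ 0x1E007 (P1/RW1/US1/PS0)
  → PA=0x1EDEA  (4 entries read)
#1 VA=0x78000000762 (r,user):
  lvl0: tbl 0x15, slot 15 ⇒ 0x22087 (P1/RW1/US1/PS1)
  → PA=0x22762 (huge @L0)  (1 entries read)
#2 VA=0x581C26004BD (w,kernel):
  lvl0: tbl 0x15, slot 11 ⇒ 0x25007 (P1/RW1/US1/PS0)
  lvl1: tbl 0x25, slot 7 ⇒ 0x27007 (P1/RW1/US1/PS0)
  lvl2: tbl 0x27, slot 19 ⇒ 0x29087 (P1/RW1/US1/PS1)
  → PA=0x294BD (huge @L2)  (3 entries read)
#3 VA=0x9800301C2B2 (r,kernel):
  lvl0: tbl 0x15, slot 19 ⇒ 0x2C007 (P1/RW1/US1/PS0)
  lvl1: tbl 0x2C, slot 0 ⇒ 0x2D007 (P1/RW1/US1/PS0)
  lvl2: tbl 0x2D, slot 24 ⇒ 0x31007 (P1/RW1/US1/PS0)
  lvl3: tbl 0x31, slot 28 ⇒ 0x2F002 (P0/RW1/US0/PS0)
  → PAGE_NOT_PRESENT  (4 entries read)

Entries read for #1: 1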